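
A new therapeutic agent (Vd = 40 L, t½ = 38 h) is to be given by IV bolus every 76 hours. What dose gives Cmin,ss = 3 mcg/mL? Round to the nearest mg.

τ/t½ = 76/38 ≈ 2, so f = (1/2)^(76/38) ≈ 0.250000.
Cmin,ss = (D/Vd)·f/(1−f), so D = Cmin,ss·Vd·(1−f)/f.
D = 3 × 40 × (1−f)/f ≈ 3 × 40 × 3.00000 ≈ 360.00 mg.

360 mg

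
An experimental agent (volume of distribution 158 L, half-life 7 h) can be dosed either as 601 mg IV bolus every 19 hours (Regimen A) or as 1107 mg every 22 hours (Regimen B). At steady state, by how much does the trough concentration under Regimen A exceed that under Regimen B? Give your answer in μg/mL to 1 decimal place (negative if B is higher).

-0.2 μg/mL

Regimen A: f = (1/2)^(19/7) ≈ 0.1524; Cmin,ss = (601/158)·f/(1−f) ≈ 0.684 μg/mL.
Regimen B: f = (1/2)^(22/7) ≈ 0.1132; Cmin,ss = (1107/158)·f/(1−f) ≈ 0.894 μg/mL.
Difference ≈ 0.684 − 0.894 ≈ -0.210 μg/mL.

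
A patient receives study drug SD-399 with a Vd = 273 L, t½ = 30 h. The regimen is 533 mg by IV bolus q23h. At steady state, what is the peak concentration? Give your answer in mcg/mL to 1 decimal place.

k = ln2/t½ = ln2/30 ≈ 0.023105 h⁻¹; fraction remaining f = e^(−kτ) = e^(−0.023105×23) ≈ 0.5878.
Accumulation ratio R = 1/(1 − f) ≈ 1/0.4122 ≈ 2.4260.
Single-dose peak C₀ = D/Vd = 533/273 ≈ 1.952 mcg/mL.
Steady-state peak Cmax,ss = C₀·R ≈ 1.952 × 2.4260 ≈ 4.736 mcg/mL.

4.7 mcg/mL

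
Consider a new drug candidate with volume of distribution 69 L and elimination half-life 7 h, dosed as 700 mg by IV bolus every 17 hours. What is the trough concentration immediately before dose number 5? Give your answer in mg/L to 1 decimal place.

f = (1/2)^(τ/t½) = (1/2)^(17/7) ≈ 0.1857.
C₀ = D/Vd = 700/69 ≈ 10.145 mg/L.
Before the 5th dose, 4 doses have been given. Superposition: Cmin = C₀·(f + f² + … + f^4).
≈ 10.145 × (0.1857 + 0.0345 + 0.0064 + 0.0012) ≈ 10.145 × 0.2278 ≈ 2.311 mg/L.

2.3 mg/L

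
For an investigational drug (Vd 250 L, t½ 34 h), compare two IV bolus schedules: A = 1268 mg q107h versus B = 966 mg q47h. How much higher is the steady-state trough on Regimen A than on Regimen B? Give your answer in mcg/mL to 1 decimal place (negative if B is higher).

Regimen A: f = (1/2)^(107/34) ≈ 0.1129; Cmin,ss = (1268/250)·f/(1−f) ≈ 0.646 mcg/mL.
Regimen B: f = (1/2)^(47/34) ≈ 0.3836; Cmin,ss = (966/250)·f/(1−f) ≈ 2.405 mcg/mL.
Difference ≈ 0.646 − 2.405 ≈ -1.759 mcg/mL.

-1.8 mcg/mL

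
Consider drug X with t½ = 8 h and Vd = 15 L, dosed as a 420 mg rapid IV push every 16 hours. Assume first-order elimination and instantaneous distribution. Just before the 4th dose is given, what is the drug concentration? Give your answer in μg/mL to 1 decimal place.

9.2 μg/mL

f = (1/2)^(τ/t½) = (1/2)^(16/8) ≈ 0.2500.
C₀ = D/Vd = 420/15 ≈ 28.000 μg/mL.
Before the 4th dose, 3 doses have been given. Superposition: Cmin = C₀·(f + f² + … + f^3).
≈ 28.000 × (0.2500 + 0.0625 + 0.0156) ≈ 28.000 × 0.3281 ≈ 9.187 μg/mL.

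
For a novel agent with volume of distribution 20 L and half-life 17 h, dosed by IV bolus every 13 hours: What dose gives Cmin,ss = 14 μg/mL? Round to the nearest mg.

τ/t½ = 13/17 ≈ 0.76471, so f = (1/2)^(13/17) ≈ 0.588573.
Cmin,ss = (D/Vd)·f/(1−f), so D = Cmin,ss·Vd·(1−f)/f.
D = 14 × 20 × (1−f)/f ≈ 14 × 20 × 0.69902 ≈ 195.73 mg.

196 mg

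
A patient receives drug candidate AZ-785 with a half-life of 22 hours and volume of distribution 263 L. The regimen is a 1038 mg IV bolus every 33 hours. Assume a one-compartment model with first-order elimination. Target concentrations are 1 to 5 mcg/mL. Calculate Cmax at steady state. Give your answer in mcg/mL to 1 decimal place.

6.1 mcg/mL

Over one 33-h interval, 33/22 ≈ 1.5 half-lives elapse, leaving f ≈ 0.3536 of each dose.
Accumulation ratio R = 1/(1 − f) ≈ 1/0.6464 ≈ 1.5470.
Each bolus raises the concentration by D/Vd = 1038/263 ≈ 3.947 mcg/mL.
Steady-state peak Cmax,ss = C₀·R ≈ 3.947 × 1.5470 ≈ 6.106 mcg/mL.
Peak 6.1 mcg/mL vs MTC 5 mcg/mL: exceeds toxic threshold.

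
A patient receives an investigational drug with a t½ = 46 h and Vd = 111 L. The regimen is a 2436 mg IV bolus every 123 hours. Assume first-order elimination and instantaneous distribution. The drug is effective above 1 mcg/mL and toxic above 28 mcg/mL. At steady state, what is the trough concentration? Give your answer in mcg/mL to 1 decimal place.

4.1 mcg/mL

k = ln2/t½ = ln2/46 ≈ 0.015068 h⁻¹; fraction remaining f = e^(−kτ) = e^(−0.015068×123) ≈ 0.1567.
Single-dose peak C₀ = D/Vd = 2436/111 ≈ 21.946 mcg/mL.
Steady-state trough Cmin,ss = C₀·f/(1−f) ≈ 21.946 × 0.1567/0.8433 ≈ 4.078 mcg/mL.
Trough 4.1 mcg/mL vs MEC 1 mcg/mL: adequate.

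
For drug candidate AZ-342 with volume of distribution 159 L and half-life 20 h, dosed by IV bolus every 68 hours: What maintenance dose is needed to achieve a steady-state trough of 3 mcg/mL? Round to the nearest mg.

4558 mg

τ/t½ = 68/20 ≈ 3.4, so f = (1/2)^(68/20) ≈ 0.094732.
Cmin,ss = (D/Vd)·f/(1−f), so D = Cmin,ss·Vd·(1−f)/f.
D = 3 × 159 × (1−f)/f ≈ 3 × 159 × 9.55610 ≈ 4558.26 mg.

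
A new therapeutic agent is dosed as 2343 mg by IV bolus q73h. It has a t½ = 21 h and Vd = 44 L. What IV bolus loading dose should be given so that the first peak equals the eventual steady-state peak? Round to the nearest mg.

2574 mg

f = (1/2)^(73/21) ≈ 0.089859; accumulation ratio R = 1/(1−f) ≈ 1.09873.
Loading dose to hit Cmax,ss on first dose: D_load = D_maint·R ≈ 2343 × 1.09873 ≈ 2574.32 mg.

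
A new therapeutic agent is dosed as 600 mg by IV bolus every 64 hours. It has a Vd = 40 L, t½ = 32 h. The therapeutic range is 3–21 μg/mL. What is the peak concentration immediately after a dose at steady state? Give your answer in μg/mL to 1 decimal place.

The dosing interval is 2 half-lives, so f = 2^(−2) = 0.25.
At steady state, R = 1/(1 − 0.25) = 4/3.
Single-dose peak C₀ = D/Vd = 600/40 = 15 μg/mL.
Steady-state peak Cmax,ss = C₀·R = 15 × 4/3 ≈ 20.000 μg/mL.
Peak 20.0 μg/mL vs MTC 21 μg/mL: below toxic threshold.

20.0 μg/mL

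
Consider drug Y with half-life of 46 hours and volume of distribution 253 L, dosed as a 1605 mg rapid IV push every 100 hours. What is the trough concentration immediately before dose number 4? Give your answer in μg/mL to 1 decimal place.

f = (1/2)^(τ/t½) = (1/2)^(100/46) ≈ 0.2216.
C₀ = D/Vd = 1605/253 ≈ 6.344 μg/mL.
Before the 4th dose, 3 doses have been given. Superposition: Cmin = C₀·(f + f² + … + f^3).
≈ 6.344 × (0.2216 + 0.0491 + 0.0109) ≈ 6.344 × 0.2816 ≈ 1.786 μg/mL.

1.8 μg/mL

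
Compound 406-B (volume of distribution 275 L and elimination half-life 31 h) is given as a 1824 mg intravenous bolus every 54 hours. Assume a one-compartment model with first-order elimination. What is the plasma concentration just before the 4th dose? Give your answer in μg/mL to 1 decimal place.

f = (1/2)^(τ/t½) = (1/2)^(54/31) ≈ 0.2990.
C₀ = D/Vd = 1824/275 ≈ 6.633 μg/mL.
Before the 4th dose, 3 doses have been given. Superposition: Cmin = C₀·(f + f² + … + f^3).
≈ 6.633 × (0.2990 + 0.0894 + 0.0267) ≈ 6.633 × 0.4151 ≈ 2.753 μg/mL.

2.8 μg/mL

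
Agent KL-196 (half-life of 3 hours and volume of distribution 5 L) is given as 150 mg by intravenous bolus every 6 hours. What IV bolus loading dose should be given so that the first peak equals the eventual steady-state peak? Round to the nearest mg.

200 mg

f = (1/2)^(6/3) ≈ 0.250000; accumulation ratio R = 1/(1−f) ≈ 1.33333.
Loading dose to hit Cmax,ss on first dose: D_load = D_maint·R ≈ 150 × 1.33333 ≈ 200.00 mg.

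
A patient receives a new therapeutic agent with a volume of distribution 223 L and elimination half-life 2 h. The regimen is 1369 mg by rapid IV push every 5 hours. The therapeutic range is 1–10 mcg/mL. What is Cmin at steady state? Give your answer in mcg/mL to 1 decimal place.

1.3 mcg/mL

τ/t½ = 5/2 ≈ 2.5, so fraction remaining f = (1/2)^(5/2) ≈ 0.1768.
Each bolus raises the concentration by D/Vd = 1369/223 ≈ 6.139 mcg/mL.
Steady-state trough Cmin,ss = C₀·f/(1−f) ≈ 6.139 × 0.1768/0.8232 ≈ 1.318 mcg/mL.
Trough 1.3 mcg/mL vs MEC 1 mcg/mL: adequate.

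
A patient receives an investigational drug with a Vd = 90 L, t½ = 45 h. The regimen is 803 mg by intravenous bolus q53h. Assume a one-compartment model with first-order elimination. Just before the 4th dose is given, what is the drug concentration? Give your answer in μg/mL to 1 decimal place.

6.5 μg/mL

f = (1/2)^(τ/t½) = (1/2)^(53/45) ≈ 0.4420.
C₀ = D/Vd = 803/90 ≈ 8.922 μg/mL.
Before the 4th dose, 3 doses have been given. Superposition: Cmin = C₀·(f + f² + … + f^3).
≈ 8.922 × (0.4420 + 0.1954 + 0.0864) ≈ 8.922 × 0.7238 ≈ 6.458 μg/mL.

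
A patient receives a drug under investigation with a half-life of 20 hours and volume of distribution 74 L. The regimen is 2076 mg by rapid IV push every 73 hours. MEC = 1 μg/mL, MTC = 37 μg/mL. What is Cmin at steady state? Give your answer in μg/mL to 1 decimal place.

k = ln2/t½ = ln2/20 ≈ 0.034657 h⁻¹; fraction remaining f = e^(−kτ) = e^(−0.034657×73) ≈ 0.0797.
At steady state, accumulation factor R = 1/(1 − e^(−kτ)) ≈ 1.0866.
Single-dose peak C₀ = D/Vd = 2076/74 ≈ 28.054 μg/mL.
Cmax,ss = C₀/(1 − f) ≈ 28.054/0.9203 ≈ 30.484 μg/mL.
Steady-state trough Cmin,ss = Cmax,ss·f ≈ 30.484 × 0.0797 ≈ 2.430 μg/mL.
Trough 2.4 μg/mL vs MEC 1 μg/mL: adequate.

2.4 μg/mL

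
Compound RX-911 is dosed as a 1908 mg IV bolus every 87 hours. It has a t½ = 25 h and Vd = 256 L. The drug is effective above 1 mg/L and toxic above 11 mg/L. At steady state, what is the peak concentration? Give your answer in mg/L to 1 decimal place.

8.2 mg/L

k = ln2/t½ = ln2/25 ≈ 0.027726 h⁻¹; fraction remaining f = e^(−kτ) = e^(−0.027726×87) ≈ 0.0896.
At steady state, accumulation factor R = 1/(1 − e^(−kτ)) ≈ 1.0984.
Single-dose peak C₀ = D/Vd = 1908/256 ≈ 7.453 mg/L.
Cmax,ss = C₀/(1 − f) ≈ 7.453/0.9104 ≈ 8.187 mg/L.
Peak 8.2 mg/L vs MTC 11 mg/L: below toxic threshold.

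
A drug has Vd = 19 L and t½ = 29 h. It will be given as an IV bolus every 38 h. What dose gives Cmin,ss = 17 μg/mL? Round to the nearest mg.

τ/t½ = 38/29 ≈ 1.3103, so f = (1/2)^(38/29) ≈ 0.403224.
Cmin,ss = (D/Vd)·f/(1−f), so D = Cmin,ss·Vd·(1−f)/f.
D = 17 × 19 × (1−f)/f ≈ 17 × 19 × 1.48001 ≈ 478.04 mg.

478 mg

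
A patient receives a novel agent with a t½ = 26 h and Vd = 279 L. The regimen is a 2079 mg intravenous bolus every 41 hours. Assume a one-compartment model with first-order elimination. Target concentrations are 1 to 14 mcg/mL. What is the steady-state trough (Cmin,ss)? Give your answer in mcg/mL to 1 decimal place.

Over one 41-h interval, 41/26 ≈ 1.5769 half-lives elapse, leaving f ≈ 0.3352 of each dose.
Each bolus raises the concentration by D/Vd = 2079/279 ≈ 7.452 mcg/mL.
Steady-state trough Cmin,ss = C₀·f/(1−f) ≈ 7.452 × 0.3352/0.6648 ≈ 3.757 mcg/mL.
Trough 3.8 mcg/mL vs MEC 1 mcg/mL: adequate.

3.8 mcg/mL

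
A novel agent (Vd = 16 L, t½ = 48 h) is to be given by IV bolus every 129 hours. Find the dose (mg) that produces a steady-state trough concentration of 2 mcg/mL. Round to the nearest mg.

174 mg

τ/t½ = 129/48 ≈ 2.6875, so f = (1/2)^(129/48) ≈ 0.155232.
Cmin,ss = (D/Vd)·f/(1−f), so D = Cmin,ss·Vd·(1−f)/f.
D = 2 × 16 × (1−f)/f ≈ 2 × 16 × 5.44197 ≈ 174.14 mg.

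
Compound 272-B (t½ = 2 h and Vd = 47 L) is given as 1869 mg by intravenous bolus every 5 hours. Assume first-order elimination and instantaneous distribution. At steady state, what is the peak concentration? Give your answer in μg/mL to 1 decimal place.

48.3 μg/mL

Over one 5-h interval, 5/2 ≈ 2.5 half-lives elapse, leaving f ≈ 0.1768 of each dose.
Accumulation ratio R = 1/(1 − f) ≈ 1/0.8232 ≈ 1.2148.
Each bolus raises the concentration by D/Vd = 1869/47 ≈ 39.766 μg/mL.
Cmax,ss = C₀/(1 − f) ≈ 39.766/0.8232 ≈ 48.307 μg/mL.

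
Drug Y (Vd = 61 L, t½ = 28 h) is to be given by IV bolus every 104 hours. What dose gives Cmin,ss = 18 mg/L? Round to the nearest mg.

13314 mg

τ/t½ = 104/28 ≈ 3.7143, so f = (1/2)^(104/28) ≈ 0.076188.
Cmin,ss = (D/Vd)·f/(1−f), so D = Cmin,ss·Vd·(1−f)/f.
D = 18 × 61 × (1−f)/f ≈ 18 × 61 × 12.12543 ≈ 13313.72 mg.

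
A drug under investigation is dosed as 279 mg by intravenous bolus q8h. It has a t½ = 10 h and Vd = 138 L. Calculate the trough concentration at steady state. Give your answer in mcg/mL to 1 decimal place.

τ/t½ = 8/10 ≈ 0.8, so fraction remaining f = (1/2)^(8/10) ≈ 0.5743.
Each bolus raises the concentration by D/Vd = 279/138 ≈ 2.022 mcg/mL.
Steady-state trough Cmin,ss = C₀·f/(1−f) ≈ 2.022 × 0.5743/0.4257 ≈ 2.728 mcg/mL.

2.7 mcg/mL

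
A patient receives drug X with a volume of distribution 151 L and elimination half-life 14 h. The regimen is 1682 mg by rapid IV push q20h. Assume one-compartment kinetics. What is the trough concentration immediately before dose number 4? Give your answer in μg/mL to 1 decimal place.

f = (1/2)^(τ/t½) = (1/2)^(20/14) ≈ 0.3715.
C₀ = D/Vd = 1682/151 ≈ 11.139 μg/mL.
Before the 4th dose, 3 doses have been given. Superposition: Cmin = C₀·(f + f² + … + f^3).
≈ 11.139 × (0.3715 + 0.1380 + 0.0513) ≈ 11.139 × 0.5608 ≈ 6.247 μg/mL.

6.2 μg/mL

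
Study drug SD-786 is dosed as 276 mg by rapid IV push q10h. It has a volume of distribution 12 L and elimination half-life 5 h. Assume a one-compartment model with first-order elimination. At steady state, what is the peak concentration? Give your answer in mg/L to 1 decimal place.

30.7 mg/L

τ = 10 h = 2 half-lives, so f = (1/2)^2 = 0.25.
Accumulation ratio R = 1/(1 − f) = 1/0.75 = 4/3.
Single-dose peak C₀ = D/Vd = 276/12 = 23 mg/L.
Steady-state peak Cmax,ss = C₀·R = 23 × 4/3 ≈ 30.667 mg/L.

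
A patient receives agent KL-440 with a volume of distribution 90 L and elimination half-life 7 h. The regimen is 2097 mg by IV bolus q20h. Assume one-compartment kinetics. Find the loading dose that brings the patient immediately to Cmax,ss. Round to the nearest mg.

f = (1/2)^(20/7) ≈ 0.138011; accumulation ratio R = 1/(1−f) ≈ 1.16011.
Loading dose to hit Cmax,ss on first dose: D_load = D_maint·R ≈ 2097 × 1.16011 ≈ 2432.75 mg.

2433 mg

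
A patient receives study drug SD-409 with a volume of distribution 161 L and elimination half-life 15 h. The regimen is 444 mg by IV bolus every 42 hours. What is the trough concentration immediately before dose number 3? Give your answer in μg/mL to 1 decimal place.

0.5 μg/mL

f = (1/2)^(τ/t½) = (1/2)^(42/15) ≈ 0.1436.
C₀ = D/Vd = 444/161 ≈ 2.758 μg/mL.
Before the 3rd dose, 2 doses have been given. Superposition: Cmin = C₀·(f + f²).
≈ 2.758 × (0.1436 + 0.0206) ≈ 2.758 × 0.1642 ≈ 0.453 μg/mL.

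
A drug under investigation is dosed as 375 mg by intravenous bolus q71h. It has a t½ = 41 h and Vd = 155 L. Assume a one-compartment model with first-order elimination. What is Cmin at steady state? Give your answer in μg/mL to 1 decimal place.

k = ln2/t½ = ln2/41 ≈ 0.016906 h⁻¹; fraction remaining f = e^(−kτ) = e^(−0.016906×71) ≈ 0.3011.
At steady state, accumulation factor R = 1/(1 − e^(−kτ)) ≈ 1.4308.
Single-dose peak C₀ = D/Vd = 375/155 ≈ 2.419 μg/mL.
Cmax,ss = C₀/(1 − f) ≈ 2.419/0.6989 ≈ 3.461 μg/mL.
Steady-state trough Cmin,ss = Cmax,ss·f ≈ 3.461 × 0.3011 ≈ 1.042 μg/mL.

1.0 μg/mL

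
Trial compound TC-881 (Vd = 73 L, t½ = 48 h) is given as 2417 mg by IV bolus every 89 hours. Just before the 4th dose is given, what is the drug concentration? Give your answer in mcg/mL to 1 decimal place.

12.4 mcg/mL

f = (1/2)^(τ/t½) = (1/2)^(89/48) ≈ 0.2766.
C₀ = D/Vd = 2417/73 ≈ 33.110 mcg/mL.
Before the 4th dose, 3 doses have been given. Superposition: Cmin = C₀·(f + f² + … + f^3).
≈ 33.110 × (0.2766 + 0.0765 + 0.0212) ≈ 33.110 × 0.3743 ≈ 12.393 mcg/mL.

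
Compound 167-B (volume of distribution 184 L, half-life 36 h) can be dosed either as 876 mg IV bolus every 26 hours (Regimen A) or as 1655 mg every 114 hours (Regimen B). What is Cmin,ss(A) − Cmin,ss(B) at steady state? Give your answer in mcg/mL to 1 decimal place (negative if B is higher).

Regimen A: f = (1/2)^(26/36) ≈ 0.6062; Cmin,ss = (876/184)·f/(1−f) ≈ 7.329 mcg/mL.
Regimen B: f = (1/2)^(114/36) ≈ 0.1114; Cmin,ss = (1655/184)·f/(1−f) ≈ 1.128 mcg/mL.
Difference ≈ 7.329 − 1.128 ≈ 6.201 mcg/mL.

6.2 mcg/mL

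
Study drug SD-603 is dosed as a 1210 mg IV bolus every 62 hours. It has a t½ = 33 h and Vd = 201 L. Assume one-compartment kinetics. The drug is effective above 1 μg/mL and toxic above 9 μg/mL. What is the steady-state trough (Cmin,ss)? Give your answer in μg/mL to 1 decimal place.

2.2 μg/mL

Over one 62-h interval, 62/33 ≈ 1.8788 half-lives elapse, leaving f ≈ 0.2719 of each dose.
Accumulation ratio R = 1/(1 − f) ≈ 1/0.7281 ≈ 1.3734.
Single-dose peak C₀ = D/Vd = 1210/201 ≈ 6.020 μg/mL.
Cmax,ss = C₀/(1 − f) ≈ 6.020/0.7281 ≈ 8.268 μg/mL.
One interval later, Cmin,ss = Cmax,ss·e^(−kτ) ≈ 8.268 × 0.2719 ≈ 2.248 μg/mL.
Trough 2.2 μg/mL vs MEC 1 μg/mL: adequate.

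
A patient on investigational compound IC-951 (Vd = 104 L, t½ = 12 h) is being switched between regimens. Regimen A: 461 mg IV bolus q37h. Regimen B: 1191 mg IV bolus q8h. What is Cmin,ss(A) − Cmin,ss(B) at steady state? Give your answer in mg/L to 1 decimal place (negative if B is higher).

Regimen A: f = (1/2)^(37/12) ≈ 0.1180; Cmin,ss = (461/104)·f/(1−f) ≈ 0.593 mg/L.
Regimen B: f = (1/2)^(8/12) ≈ 0.6300; Cmin,ss = (1191/104)·f/(1−f) ≈ 19.499 mg/L.
Difference ≈ 0.593 − 19.499 ≈ -18.906 mg/L.

-18.9 mg/L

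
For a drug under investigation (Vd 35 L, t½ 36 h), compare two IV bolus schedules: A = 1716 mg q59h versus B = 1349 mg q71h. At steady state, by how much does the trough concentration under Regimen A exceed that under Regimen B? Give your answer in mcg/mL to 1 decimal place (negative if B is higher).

Regimen A: f = (1/2)^(59/36) ≈ 0.3211; Cmin,ss = (1716/35)·f/(1−f) ≈ 23.189 mcg/mL.
Regimen B: f = (1/2)^(71/36) ≈ 0.2549; Cmin,ss = (1349/35)·f/(1−f) ≈ 13.186 mcg/mL.
Difference ≈ 23.189 − 13.186 ≈ 10.003 mcg/mL.

10.0 mcg/mL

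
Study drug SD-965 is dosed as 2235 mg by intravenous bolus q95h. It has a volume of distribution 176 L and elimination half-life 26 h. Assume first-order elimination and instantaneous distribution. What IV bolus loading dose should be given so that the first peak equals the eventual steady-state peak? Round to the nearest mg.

f = (1/2)^(95/26) ≈ 0.079448; accumulation ratio R = 1/(1−f) ≈ 1.08630.
Loading dose to hit Cmax,ss on first dose: D_load = D_maint·R ≈ 2235 × 1.08630 ≈ 2427.88 mg.

2428 mg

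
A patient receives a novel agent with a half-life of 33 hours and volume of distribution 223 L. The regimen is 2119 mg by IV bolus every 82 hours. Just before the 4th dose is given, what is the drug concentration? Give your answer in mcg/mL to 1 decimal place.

f = (1/2)^(τ/t½) = (1/2)^(82/33) ≈ 0.1786.
C₀ = D/Vd = 2119/223 ≈ 9.502 mcg/mL.
Before the 4th dose, 3 doses have been given. Superposition: Cmin = C₀·(f + f² + … + f^3).
≈ 9.502 × (0.1786 + 0.0319 + 0.0057) ≈ 9.502 × 0.2162 ≈ 2.054 mcg/mL.

2.1 mcg/mL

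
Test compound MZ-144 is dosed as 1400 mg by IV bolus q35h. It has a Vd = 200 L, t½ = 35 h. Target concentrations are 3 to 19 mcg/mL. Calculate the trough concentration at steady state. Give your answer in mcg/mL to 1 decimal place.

The dosing interval is 1 half-life, so f = 2^(−1) = 0.5.
Accumulation ratio R = 1/(1 − f) = 1/0.5 = 2/1.
Single-dose peak C₀ = D/Vd = 1400/200 = 7 mcg/mL.
Steady-state peak Cmax,ss = C₀·R = 7 × 2/1 ≈ 14.000 mcg/mL.
Steady-state trough Cmin,ss = Cmax,ss·f ≈ 14.000 × 0.5 ≈ 7.000 mcg/mL.
Trough 7.0 mcg/mL vs MEC 3 mcg/mL: adequate.

7.0 mcg/mL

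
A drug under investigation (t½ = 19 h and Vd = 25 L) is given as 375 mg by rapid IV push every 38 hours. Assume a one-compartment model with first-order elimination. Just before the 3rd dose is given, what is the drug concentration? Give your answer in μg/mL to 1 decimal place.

4.7 μg/mL

f = (1/2)^(τ/t½) = (1/2)^(38/19) ≈ 0.2500.
C₀ = D/Vd = 375/25 ≈ 15.000 μg/mL.
Before the 3rd dose, 2 doses have been given. Superposition: Cmin = C₀·(f + f²).
≈ 15.000 × (0.2500 + 0.0625) ≈ 15.000 × 0.3125 ≈ 4.688 μg/mL.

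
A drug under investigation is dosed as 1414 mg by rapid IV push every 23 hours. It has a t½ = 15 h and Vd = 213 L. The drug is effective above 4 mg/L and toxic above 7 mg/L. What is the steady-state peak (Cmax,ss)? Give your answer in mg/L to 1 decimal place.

10.1 mg/L

Over one 23-h interval, 23/15 ≈ 1.5333 half-lives elapse, leaving f ≈ 0.3455 of each dose.
At steady state, accumulation factor R = 1/(1 − e^(−kτ)) ≈ 1.5279.
Each bolus raises the concentration by D/Vd = 1414/213 ≈ 6.638 mg/L.
Cmax,ss = C₀/(1 − f) ≈ 6.638/0.6545 ≈ 10.142 mg/L.
Peak 10.1 mg/L vs MTC 7 mg/L: exceeds toxic threshold.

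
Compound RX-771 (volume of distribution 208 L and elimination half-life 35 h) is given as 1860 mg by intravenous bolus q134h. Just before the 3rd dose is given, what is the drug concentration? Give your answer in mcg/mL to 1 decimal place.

0.7 mcg/mL

f = (1/2)^(τ/t½) = (1/2)^(134/35) ≈ 0.0704.
C₀ = D/Vd = 1860/208 ≈ 8.942 mcg/mL.
Before the 3rd dose, 2 doses have been given. Superposition: Cmin = C₀·(f + f²).
≈ 8.942 × (0.0704 + 0.0050) ≈ 8.942 × 0.0754 ≈ 0.674 mcg/mL.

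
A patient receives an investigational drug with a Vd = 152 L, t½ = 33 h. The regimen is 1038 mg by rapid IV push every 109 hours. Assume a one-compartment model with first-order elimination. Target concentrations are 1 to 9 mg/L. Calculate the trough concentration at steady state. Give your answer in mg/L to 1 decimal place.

k = ln2/t½ = ln2/33 ≈ 0.021004 h⁻¹; fraction remaining f = e^(−kτ) = e^(−0.021004×109) ≈ 0.1013.
Accumulation ratio R = 1/(1 − f) ≈ 1/0.8987 ≈ 1.1127.
Single-dose peak C₀ = D/Vd = 1038/152 ≈ 6.829 mg/L.
Steady-state peak Cmax,ss = C₀·R ≈ 6.829 × 1.1127 ≈ 7.599 mg/L.
One interval later, Cmin,ss = Cmax,ss·e^(−kτ) ≈ 7.599 × 0.1013 ≈ 0.770 mg/L.
Trough 0.8 mg/L vs MEC 1 mg/L: subtherapeutic.

0.8 mg/L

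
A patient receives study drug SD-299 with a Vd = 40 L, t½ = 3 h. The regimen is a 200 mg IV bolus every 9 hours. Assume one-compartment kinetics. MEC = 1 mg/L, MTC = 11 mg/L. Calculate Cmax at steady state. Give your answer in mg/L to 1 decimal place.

The dosing interval is 3 half-lives, so f = 2^(−3) = 0.125.
At steady state, R = 1/(1 − 0.125) = 8/7.
Single-dose peak C₀ = D/Vd = 200/40 = 5 mg/L.
Steady-state peak Cmax,ss = C₀·R = 5 × 8/7 ≈ 5.714 mg/L.
Peak 5.7 mg/L vs MTC 11 mg/L: below toxic threshold.

5.7 mg/L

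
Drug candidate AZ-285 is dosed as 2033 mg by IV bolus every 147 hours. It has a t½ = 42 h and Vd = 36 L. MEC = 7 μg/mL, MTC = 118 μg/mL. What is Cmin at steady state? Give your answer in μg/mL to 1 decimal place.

5.5 μg/mL

k = ln2/t½ = ln2/42 ≈ 0.016504 h⁻¹; fraction remaining f = e^(−kτ) = e^(−0.016504×147) ≈ 0.0884.
Accumulation ratio R = 1/(1 − f) ≈ 1/0.9116 ≈ 1.0970.
Single-dose peak C₀ = D/Vd = 2033/36 ≈ 56.472 μg/mL.
Cmax,ss = C₀/(1 − f) ≈ 56.472/0.9116 ≈ 61.948 μg/mL.
Steady-state trough Cmin,ss = Cmax,ss·f ≈ 61.948 × 0.0884 ≈ 5.476 μg/mL.
Trough 5.5 μg/mL vs MEC 7 μg/mL: subtherapeutic.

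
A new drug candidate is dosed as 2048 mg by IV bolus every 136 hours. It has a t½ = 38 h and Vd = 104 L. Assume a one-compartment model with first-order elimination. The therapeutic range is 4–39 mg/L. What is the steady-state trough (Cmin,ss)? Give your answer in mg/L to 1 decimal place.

k = ln2/t½ = ln2/38 ≈ 0.018241 h⁻¹; fraction remaining f = e^(−kτ) = e^(−0.018241×136) ≈ 0.0837.
Each bolus raises the concentration by D/Vd = 2048/104 ≈ 19.692 mg/L.
Steady-state trough Cmin,ss = C₀·f/(1−f) ≈ 19.692 × 0.0837/0.9163 ≈ 1.799 mg/L.
Trough 1.8 mg/L vs MEC 4 mg/L: subtherapeutic.

1.8 mg/L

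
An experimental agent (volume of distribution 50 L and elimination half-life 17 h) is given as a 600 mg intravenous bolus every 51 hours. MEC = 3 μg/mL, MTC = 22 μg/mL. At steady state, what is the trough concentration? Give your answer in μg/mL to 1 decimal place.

1.7 μg/mL

The dosing interval is 3 half-lives, so f = 2^(−3) = 0.125.
Accumulation ratio R = 1/(1 − f) = 1/0.875 = 8/7.
Single-dose peak C₀ = D/Vd = 600/50 = 12 μg/mL.
Steady-state peak Cmax,ss = C₀·R = 12 × 8/7 ≈ 13.714 μg/mL.
Steady-state trough Cmin,ss = Cmax,ss·f ≈ 13.714 × 0.125 ≈ 1.714 μg/mL.
Trough 1.7 μg/mL vs MEC 3 μg/mL: subtherapeutic.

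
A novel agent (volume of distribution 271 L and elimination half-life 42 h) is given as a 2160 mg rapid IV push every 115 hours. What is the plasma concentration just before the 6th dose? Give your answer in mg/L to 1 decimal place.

f = (1/2)^(τ/t½) = (1/2)^(115/42) ≈ 0.1499.
C₀ = D/Vd = 2160/271 ≈ 7.970 mg/L.
Before the 6th dose, 5 doses have been given. Superposition: Cmin = C₀·(f + f² + … + f^5).
≈ 7.970 × (0.1499 + 0.0225 + 0.0034 + 0.0005 + 0.0001) ≈ 7.970 × 0.1764 ≈ 1.406 mg/L.

1.4 mg/L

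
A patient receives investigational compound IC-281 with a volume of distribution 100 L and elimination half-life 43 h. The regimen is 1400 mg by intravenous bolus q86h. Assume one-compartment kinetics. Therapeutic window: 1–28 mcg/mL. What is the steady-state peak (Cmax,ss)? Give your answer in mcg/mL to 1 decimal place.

18.7 mcg/mL

The dosing interval is 2 half-lives, so f = 2^(−2) = 0.25.
Accumulation ratio R = 1/(1 − f) = 1/0.75 = 4/3.
Single-dose peak C₀ = D/Vd = 1400/100 = 14 mcg/mL.
Steady-state peak Cmax,ss = C₀·R = 14 × 4/3 ≈ 18.667 mcg/mL.
Peak 18.7 mcg/mL vs MTC 28 mcg/mL: below toxic threshold.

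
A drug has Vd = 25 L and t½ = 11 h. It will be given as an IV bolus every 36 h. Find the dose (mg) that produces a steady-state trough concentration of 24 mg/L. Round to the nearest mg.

τ/t½ = 36/11 ≈ 3.2727, so f = (1/2)^(36/11) ≈ 0.103469.
Cmin,ss = (D/Vd)·f/(1−f), so D = Cmin,ss·Vd·(1−f)/f.
D = 24 × 25 × (1−f)/f ≈ 24 × 25 × 8.66473 ≈ 5198.84 mg.

5199 mg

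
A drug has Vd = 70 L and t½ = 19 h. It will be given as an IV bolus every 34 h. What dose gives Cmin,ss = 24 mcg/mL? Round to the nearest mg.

τ/t½ = 34/19 ≈ 1.7895, so f = (1/2)^(34/19) ≈ 0.289278.
Cmin,ss = (D/Vd)·f/(1−f), so D = Cmin,ss·Vd·(1−f)/f.
D = 24 × 70 × (1−f)/f ≈ 24 × 70 × 2.45688 ≈ 4127.56 mg.

4128 mg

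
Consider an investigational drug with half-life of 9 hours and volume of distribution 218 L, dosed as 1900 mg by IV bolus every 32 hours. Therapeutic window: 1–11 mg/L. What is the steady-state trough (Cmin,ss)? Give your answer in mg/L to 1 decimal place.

0.8 mg/L

τ/t½ = 32/9 ≈ 3.5556, so fraction remaining f = (1/2)^(32/9) ≈ 0.0850.
At steady state, accumulation factor R = 1/(1 − e^(−kτ)) ≈ 1.0929.
Single-dose peak C₀ = D/Vd = 1900/218 ≈ 8.716 mg/L.
Steady-state peak Cmax,ss = C₀·R ≈ 8.716 × 1.0929 ≈ 9.526 mg/L.
One interval later, Cmin,ss = Cmax,ss·e^(−kτ) ≈ 9.526 × 0.0850 ≈ 0.810 mg/L.
Trough 0.8 mg/L vs MEC 1 mg/L: subtherapeutic.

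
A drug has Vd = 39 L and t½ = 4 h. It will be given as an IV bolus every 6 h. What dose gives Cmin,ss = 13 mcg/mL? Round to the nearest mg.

τ/t½ = 6/4 ≈ 1.5, so f = (1/2)^(6/4) ≈ 0.353553.
Cmin,ss = (D/Vd)·f/(1−f), so D = Cmin,ss·Vd·(1−f)/f.
D = 13 × 39 × (1−f)/f ≈ 13 × 39 × 1.82843 ≈ 927.01 mg.

927 mg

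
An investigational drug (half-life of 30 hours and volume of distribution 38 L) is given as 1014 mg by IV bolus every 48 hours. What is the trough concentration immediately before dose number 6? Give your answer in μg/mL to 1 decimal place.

13.1 μg/mL

f = (1/2)^(τ/t½) = (1/2)^(48/30) ≈ 0.3299.
C₀ = D/Vd = 1014/38 ≈ 26.684 μg/mL.
Before the 6th dose, 5 doses have been given. Superposition: Cmin = C₀·(f + f² + … + f^5).
≈ 26.684 × (0.3299 + 0.1088 + 0.0359 + 0.0118 + 0.0039) ≈ 26.684 × 0.4903 ≈ 13.083 μg/mL.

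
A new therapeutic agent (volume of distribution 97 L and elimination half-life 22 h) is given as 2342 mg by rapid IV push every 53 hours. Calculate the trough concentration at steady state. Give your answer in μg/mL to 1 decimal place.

Over one 53-h interval, 53/22 ≈ 2.4091 half-lives elapse, leaving f ≈ 0.1883 of each dose.
Each bolus raises the concentration by D/Vd = 2342/97 ≈ 24.144 μg/mL.
Steady-state trough Cmin,ss = C₀·f/(1−f) ≈ 24.144 × 0.1883/0.8117 ≈ 5.601 μg/mL.

5.6 μg/mL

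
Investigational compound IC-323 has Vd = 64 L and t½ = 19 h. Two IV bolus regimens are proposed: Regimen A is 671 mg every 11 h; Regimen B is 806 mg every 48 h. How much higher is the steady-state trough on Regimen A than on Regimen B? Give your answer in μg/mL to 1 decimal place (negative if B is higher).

18.6 μg/mL

Regimen A: f = (1/2)^(11/19) ≈ 0.6695; Cmin,ss = (671/64)·f/(1−f) ≈ 21.238 μg/mL.
Regimen B: f = (1/2)^(48/19) ≈ 0.1736; Cmin,ss = (806/64)·f/(1−f) ≈ 2.646 μg/mL.
Difference ≈ 21.238 − 2.646 ≈ 18.592 μg/mL.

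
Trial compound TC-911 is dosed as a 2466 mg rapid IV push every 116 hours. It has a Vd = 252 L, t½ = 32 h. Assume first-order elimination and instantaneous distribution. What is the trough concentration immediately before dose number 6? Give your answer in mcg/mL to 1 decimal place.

f = (1/2)^(τ/t½) = (1/2)^(116/32) ≈ 0.0811.
C₀ = D/Vd = 2466/252 ≈ 9.786 mcg/mL.
Before the 6th dose, 5 doses have been given. Superposition: Cmin = C₀·(f + f² + … + f^5).
≈ 9.786 × (0.0811 + 0.0066 + 0.0005 + 0.0000 + 0.0000) ≈ 9.786 × 0.0882 ≈ 0.863 mcg/mL.

0.9 mcg/mL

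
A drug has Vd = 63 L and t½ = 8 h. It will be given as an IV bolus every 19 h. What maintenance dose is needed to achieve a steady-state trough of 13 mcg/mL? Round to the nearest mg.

3429 mg

τ/t½ = 19/8 ≈ 2.375, so f = (1/2)^(19/8) ≈ 0.192776.
Cmin,ss = (D/Vd)·f/(1−f), so D = Cmin,ss·Vd·(1−f)/f.
D = 13 × 63 × (1−f)/f ≈ 13 × 63 × 4.18737 ≈ 3429.46 mg.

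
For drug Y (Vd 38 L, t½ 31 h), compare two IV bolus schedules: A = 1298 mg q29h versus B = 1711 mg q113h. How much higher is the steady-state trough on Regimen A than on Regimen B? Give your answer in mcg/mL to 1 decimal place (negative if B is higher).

33.5 mcg/mL

Regimen A: f = (1/2)^(29/31) ≈ 0.5229; Cmin,ss = (1298/38)·f/(1−f) ≈ 37.437 mcg/mL.
Regimen B: f = (1/2)^(113/31) ≈ 0.0799; Cmin,ss = (1711/38)·f/(1−f) ≈ 3.910 mcg/mL.
Difference ≈ 37.437 − 3.910 ≈ 33.527 mcg/mL.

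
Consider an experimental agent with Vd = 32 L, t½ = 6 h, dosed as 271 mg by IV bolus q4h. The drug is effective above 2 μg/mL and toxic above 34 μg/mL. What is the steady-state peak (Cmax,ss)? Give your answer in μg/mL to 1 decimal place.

Over one 4-h interval, 4/6 ≈ 0.66667 half-lives elapse, leaving f ≈ 0.6300 of each dose.
At steady state, accumulation factor R = 1/(1 − e^(−kτ)) ≈ 2.7027.
Single-dose peak C₀ = D/Vd = 271/32 ≈ 8.469 μg/mL.
Cmax,ss = C₀/(1 − f) ≈ 8.469/0.3700 ≈ 22.889 μg/mL.
Peak 22.9 μg/mL vs MTC 34 μg/mL: below toxic threshold.

22.9 μg/mL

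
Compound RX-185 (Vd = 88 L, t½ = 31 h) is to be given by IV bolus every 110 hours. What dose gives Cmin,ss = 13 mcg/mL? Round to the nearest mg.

12240 mg

τ/t½ = 110/31 ≈ 3.5484, so f = (1/2)^(110/31) ≈ 0.085473.
Cmin,ss = (D/Vd)·f/(1−f), so D = Cmin,ss·Vd·(1−f)/f.
D = 13 × 88 × (1−f)/f ≈ 13 × 88 × 10.69960 ≈ 12240.34 mg.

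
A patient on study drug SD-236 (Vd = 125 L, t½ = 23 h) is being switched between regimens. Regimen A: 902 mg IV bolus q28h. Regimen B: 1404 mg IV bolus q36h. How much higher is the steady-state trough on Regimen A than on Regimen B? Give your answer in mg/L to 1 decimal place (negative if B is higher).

Regimen A: f = (1/2)^(28/23) ≈ 0.4301; Cmin,ss = (902/125)·f/(1−f) ≈ 5.446 mg/L.
Regimen B: f = (1/2)^(36/23) ≈ 0.3379; Cmin,ss = (1404/125)·f/(1−f) ≈ 5.732 mg/L.
Difference ≈ 5.446 − 5.732 ≈ -0.286 mg/L.

-0.3 mg/L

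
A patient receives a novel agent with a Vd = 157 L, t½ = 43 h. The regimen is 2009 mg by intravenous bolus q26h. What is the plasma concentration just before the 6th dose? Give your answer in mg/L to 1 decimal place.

f = (1/2)^(τ/t½) = (1/2)^(26/43) ≈ 0.6576.
C₀ = D/Vd = 2009/157 ≈ 12.796 mg/L.
Before the 6th dose, 5 doses have been given. Superposition: Cmin = C₀·(f + f² + … + f^5).
≈ 12.796 × (0.6576 + 0.4324 + 0.2844 + 0.1870 + 0.1230) ≈ 12.796 × 1.6844 ≈ 21.554 mg/L.

21.6 mg/L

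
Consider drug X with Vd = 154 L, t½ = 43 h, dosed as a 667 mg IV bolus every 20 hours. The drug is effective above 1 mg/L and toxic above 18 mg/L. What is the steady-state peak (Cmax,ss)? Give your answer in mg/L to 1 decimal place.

15.7 mg/L

τ/t½ = 20/43 ≈ 0.46512, so fraction remaining f = (1/2)^(20/43) ≈ 0.7244.
At steady state, accumulation factor R = 1/(1 − e^(−kτ)) ≈ 3.6284.
Single-dose peak C₀ = D/Vd = 667/154 ≈ 4.331 mg/L.
Cmax,ss = C₀/(1 − f) ≈ 4.331/0.2756 ≈ 15.715 mg/L.
Peak 15.7 mg/L vs MTC 18 mg/L: below toxic threshold.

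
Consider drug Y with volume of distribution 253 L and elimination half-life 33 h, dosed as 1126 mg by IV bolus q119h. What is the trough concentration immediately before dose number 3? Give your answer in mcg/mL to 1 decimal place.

f = (1/2)^(τ/t½) = (1/2)^(119/33) ≈ 0.0821.
C₀ = D/Vd = 1126/253 ≈ 4.451 mcg/mL.
Before the 3rd dose, 2 doses have been given. Superposition: Cmin = C₀·(f + f²).
≈ 4.451 × (0.0821 + 0.0067) ≈ 4.451 × 0.0888 ≈ 0.395 mcg/mL.

0.4 mcg/mL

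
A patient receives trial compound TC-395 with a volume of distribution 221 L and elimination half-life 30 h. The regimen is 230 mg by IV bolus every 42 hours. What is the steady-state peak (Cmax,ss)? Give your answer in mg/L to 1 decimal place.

1.7 mg/L

Over one 42-h interval, 42/30 ≈ 1.4 half-lives elapse, leaving f ≈ 0.3789 of each dose.
Accumulation ratio R = 1/(1 − f) ≈ 1/0.6211 ≈ 1.6100.
Single-dose peak C₀ = D/Vd = 230/221 ≈ 1.041 mg/L.
Steady-state peak Cmax,ss = C₀·R ≈ 1.041 × 1.6100 ≈ 1.676 mg/L.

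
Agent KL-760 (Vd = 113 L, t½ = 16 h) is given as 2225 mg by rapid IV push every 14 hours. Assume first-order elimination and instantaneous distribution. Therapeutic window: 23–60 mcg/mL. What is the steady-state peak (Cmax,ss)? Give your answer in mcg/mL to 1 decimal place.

43.3 mcg/mL

Over one 14-h interval, 14/16 ≈ 0.875 half-lives elapse, leaving f ≈ 0.5453 of each dose.
Accumulation ratio R = 1/(1 − f) ≈ 1/0.4547 ≈ 2.1993.
Each bolus raises the concentration by D/Vd = 2225/113 ≈ 19.690 mcg/mL.
Steady-state peak Cmax,ss = C₀·R ≈ 19.690 × 2.1993 ≈ 43.304 mcg/mL.
Peak 43.3 mcg/mL vs MTC 60 mcg/mL: below toxic threshold.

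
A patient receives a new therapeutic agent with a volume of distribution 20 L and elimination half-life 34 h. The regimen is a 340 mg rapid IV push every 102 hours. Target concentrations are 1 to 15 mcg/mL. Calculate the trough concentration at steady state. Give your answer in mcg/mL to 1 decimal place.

τ = 102 h = 3 half-lives, so f = (1/2)^3 = 0.125.
At steady state, R = 1/(1 − 0.125) = 8/7.
Single-dose peak C₀ = D/Vd = 340/20 = 17 mcg/mL.
Steady-state peak Cmax,ss = C₀·R = 17 × 8/7 ≈ 19.429 mcg/mL.
Steady-state trough Cmin,ss = Cmax,ss·f ≈ 19.429 × 0.125 ≈ 2.429 mcg/mL.
Trough 2.4 mcg/mL vs MEC 1 mcg/mL: adequate.

2.4 mcg/mL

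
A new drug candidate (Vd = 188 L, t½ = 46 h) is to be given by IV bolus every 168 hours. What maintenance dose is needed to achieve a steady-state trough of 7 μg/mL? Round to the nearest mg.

15229 mg

τ/t½ = 168/46 ≈ 3.6522, so f = (1/2)^(168/46) ≈ 0.079540.
Cmin,ss = (D/Vd)·f/(1−f), so D = Cmin,ss·Vd·(1−f)/f.
D = 7 × 188 × (1−f)/f ≈ 7 × 188 × 11.57229 ≈ 15229.13 mg.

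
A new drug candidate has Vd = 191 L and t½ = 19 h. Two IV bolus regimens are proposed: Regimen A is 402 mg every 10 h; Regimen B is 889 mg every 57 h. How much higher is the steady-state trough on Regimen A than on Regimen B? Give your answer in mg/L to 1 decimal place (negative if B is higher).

Regimen A: f = (1/2)^(10/19) ≈ 0.6943; Cmin,ss = (402/191)·f/(1−f) ≈ 4.780 mg/L.
Regimen B: f = (1/2)^(57/19) ≈ 0.1250; Cmin,ss = (889/191)·f/(1−f) ≈ 0.665 mg/L.
Difference ≈ 4.780 − 0.665 ≈ 4.115 mg/L.

4.1 mg/L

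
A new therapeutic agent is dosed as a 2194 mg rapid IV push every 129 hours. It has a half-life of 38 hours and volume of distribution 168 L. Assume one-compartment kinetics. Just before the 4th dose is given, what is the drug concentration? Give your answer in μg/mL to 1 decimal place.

1.4 μg/mL

f = (1/2)^(τ/t½) = (1/2)^(129/38) ≈ 0.0951.
C₀ = D/Vd = 2194/168 ≈ 13.060 μg/mL.
Before the 4th dose, 3 doses have been given. Superposition: Cmin = C₀·(f + f² + … + f^3).
≈ 13.060 × (0.0951 + 0.0090 + 0.0009) ≈ 13.060 × 0.1050 ≈ 1.371 μg/mL.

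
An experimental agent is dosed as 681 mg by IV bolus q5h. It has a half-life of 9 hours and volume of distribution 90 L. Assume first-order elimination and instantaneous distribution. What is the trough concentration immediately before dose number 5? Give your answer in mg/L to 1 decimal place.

f = (1/2)^(τ/t½) = (1/2)^(5/9) ≈ 0.6804.
C₀ = D/Vd = 681/90 ≈ 7.567 mg/L.
Before the 5th dose, 4 doses have been given. Superposition: Cmin = C₀·(f + f² + … + f^4).
≈ 7.567 × (0.6804 + 0.4629 + 0.3150 + 0.2143) ≈ 7.567 × 1.6726 ≈ 12.657 mg/L.

12.7 mg/L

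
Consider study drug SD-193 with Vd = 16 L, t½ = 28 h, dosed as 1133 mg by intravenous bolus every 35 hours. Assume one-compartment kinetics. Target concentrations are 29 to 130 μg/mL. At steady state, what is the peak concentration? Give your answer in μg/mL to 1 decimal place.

122.2 μg/mL

τ/t½ = 35/28 ≈ 1.25, so fraction remaining f = (1/2)^(35/28) ≈ 0.4204.
At steady state, accumulation factor R = 1/(1 − e^(−kτ)) ≈ 1.7253.
Single-dose peak C₀ = D/Vd = 1133/16 ≈ 70.812 μg/mL.
Cmax,ss = C₀/(1 − f) ≈ 70.812/0.5796 ≈ 122.174 μg/mL.
Peak 122.2 μg/mL vs MTC 130 μg/mL: below toxic threshold.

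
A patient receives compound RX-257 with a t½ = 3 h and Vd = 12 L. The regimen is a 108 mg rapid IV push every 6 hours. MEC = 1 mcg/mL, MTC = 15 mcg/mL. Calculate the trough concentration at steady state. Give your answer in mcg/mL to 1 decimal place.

τ = 6 h = 2 half-lives, so f = (1/2)^2 = 0.25.
At steady state, R = 1/(1 − 0.25) = 4/3.
Single-dose peak C₀ = D/Vd = 108/12 = 9 mcg/mL.
Steady-state peak Cmax,ss = C₀·R = 9 × 4/3 ≈ 12.000 mcg/mL.
Steady-state trough Cmin,ss = Cmax,ss·f ≈ 12.000 × 0.25 ≈ 3.000 mcg/mL.
Trough 3.0 mcg/mL vs MEC 1 mcg/mL: adequate.

3.0 mcg/mL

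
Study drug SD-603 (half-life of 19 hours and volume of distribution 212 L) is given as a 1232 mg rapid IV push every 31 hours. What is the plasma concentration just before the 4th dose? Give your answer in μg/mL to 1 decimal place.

2.7 μg/mL

f = (1/2)^(τ/t½) = (1/2)^(31/19) ≈ 0.3227.
C₀ = D/Vd = 1232/212 ≈ 5.811 μg/mL.
Before the 4th dose, 3 doses have been given. Superposition: Cmin = C₀·(f + f² + … + f^3).
≈ 5.811 × (0.3227 + 0.1041 + 0.0336) ≈ 5.811 × 0.4604 ≈ 2.675 μg/mL.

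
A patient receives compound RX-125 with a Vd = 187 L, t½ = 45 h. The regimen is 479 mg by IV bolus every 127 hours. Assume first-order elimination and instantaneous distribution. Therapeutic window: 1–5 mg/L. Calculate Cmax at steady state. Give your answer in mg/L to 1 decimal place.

3.0 mg/L

τ/t½ = 127/45 ≈ 2.8222, so fraction remaining f = (1/2)^(127/45) ≈ 0.1414.
Accumulation ratio R = 1/(1 − f) ≈ 1/0.8586 ≈ 1.1647.
Single-dose peak C₀ = D/Vd = 479/187 ≈ 2.561 mg/L.
Cmax,ss = C₀/(1 − f) ≈ 2.561/0.8586 ≈ 2.983 mg/L.
Peak 3.0 mg/L vs MTC 5 mg/L: below toxic threshold.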